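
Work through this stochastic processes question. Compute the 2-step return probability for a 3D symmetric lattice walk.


P(return in 2 steps) = P(reverse first step) = 1/(2d)
= 1/6
= 0.1667

0.1667


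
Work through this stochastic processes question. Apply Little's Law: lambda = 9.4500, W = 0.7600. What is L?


Little's Law: L = lambda * W
= 9.4500 * 0.7600
= 7.1820

7.1820


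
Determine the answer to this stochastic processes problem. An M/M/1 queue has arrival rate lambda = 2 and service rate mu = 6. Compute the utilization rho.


rho = lambda/mu
= 2/6
= 0.3333

0.3333


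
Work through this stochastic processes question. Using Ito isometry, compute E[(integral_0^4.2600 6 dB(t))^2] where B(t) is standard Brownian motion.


By Ito isometry: E[(int f dB)^2] = int f^2 dt
= 6^2 * 4.2600
= 36 * 4.2600 = 153.3600

153.3600


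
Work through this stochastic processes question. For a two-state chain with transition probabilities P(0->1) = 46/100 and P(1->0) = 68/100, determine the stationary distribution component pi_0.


Stationary distribution: pi_0 = p10/(p01+p10), pi_1 = p01/(p01+p10)
p01 = 0.4600, p10 = 0.6800
pi_0 = 0.5965

0.5965


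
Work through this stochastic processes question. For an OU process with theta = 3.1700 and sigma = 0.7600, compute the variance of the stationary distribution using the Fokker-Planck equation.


Stationary variance = sigma^2 / (2*theta)
= 0.7600^2 / (2*3.1700)
= 0.5776 / 6.3400
= 0.0911

0.0911


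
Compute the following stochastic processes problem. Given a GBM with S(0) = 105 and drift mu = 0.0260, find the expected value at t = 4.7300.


E[S(t)] = S(0) * exp(mu * t)
= 105 * exp(0.0260 * 4.7300)
= 105 * 1.1309
= 118.7405

118.7405


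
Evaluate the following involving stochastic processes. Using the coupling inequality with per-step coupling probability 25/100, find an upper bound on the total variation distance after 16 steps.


TV distance bound <= (1-delta)^n
= (1 - 0.2500)^16
= 0.7500^16
= 0.0100

0.0100


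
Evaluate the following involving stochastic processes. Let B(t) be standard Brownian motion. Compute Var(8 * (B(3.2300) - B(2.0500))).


Var(alpha*(B(t)-B(s))) = alpha^2 * (t-s)
= 8^2 * (3.2300 - 2.0500)
= 64 * 1.1800
= 75.5200

75.5200


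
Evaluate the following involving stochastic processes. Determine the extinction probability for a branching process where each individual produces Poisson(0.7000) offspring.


Since mu = 0.7000 <= 1, extinction probability = 1.

1.0000


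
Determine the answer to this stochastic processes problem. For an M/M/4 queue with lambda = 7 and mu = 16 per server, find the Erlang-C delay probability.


a = lambda/mu = 0.4375
rho = a/c = 0.1094
Erlang-C formula applied:
C(c,a) = 0.0011

0.0011


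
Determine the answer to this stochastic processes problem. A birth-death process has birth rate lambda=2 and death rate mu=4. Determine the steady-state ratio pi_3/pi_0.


For birth-death process, pi_n/pi_0 = (lambda/mu)^n
= (2/4)^3
= 0.1250

0.1250


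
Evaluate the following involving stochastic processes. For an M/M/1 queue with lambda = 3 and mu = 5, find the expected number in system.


rho = 3/5 = 0.6000
L = rho/(1-rho)
= 0.6000/0.4000
= 1.5000

1.5000


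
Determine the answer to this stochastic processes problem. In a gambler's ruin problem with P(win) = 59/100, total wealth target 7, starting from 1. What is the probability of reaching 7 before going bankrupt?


Gambler's ruin formula:
r = q/p = 0.4100/0.5900 = 0.6949
P(win) = (1 - r^i)/(1 - r^N)
= (1 - 0.6949^1)/(1 - 0.6949^7)
= 0.3310

0.3310


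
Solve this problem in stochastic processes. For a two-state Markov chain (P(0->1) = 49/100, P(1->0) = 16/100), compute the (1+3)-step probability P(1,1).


P^4 = P^1 * P^3
Computing via matrix multiplication of the transition matrix.
Entry (1,1) of P^4 = 0.7575

0.7575


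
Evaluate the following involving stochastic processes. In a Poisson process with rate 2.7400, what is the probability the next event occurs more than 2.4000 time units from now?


P(X > t) = exp(-lambda * t)
= exp(-2.7400 * 2.4000)
= exp(-6.5760) = 0.0014

0.0014


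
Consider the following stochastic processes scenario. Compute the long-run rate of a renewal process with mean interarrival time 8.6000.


Long-run renewal rate = 1/E(X)
= 1/8.6000
= 0.1163

0.1163


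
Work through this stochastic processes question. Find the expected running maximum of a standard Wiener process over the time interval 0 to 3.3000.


E(max B(s)) = sqrt(2t/pi)
= sqrt(2*3.3000/pi)
= sqrt(2.1008)
= 1.4494

1.4494


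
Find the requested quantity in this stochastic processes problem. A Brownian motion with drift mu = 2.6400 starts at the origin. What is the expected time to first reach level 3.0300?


Expected first passage time = a/mu
= 3.0300/2.6400
= 1.1477

1.1477


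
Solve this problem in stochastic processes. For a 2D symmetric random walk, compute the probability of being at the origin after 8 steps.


P = C(8,4)^2 / 4^8
= 70^2 / 65536
= 4900 / 65536
= 0.0748

0.0748


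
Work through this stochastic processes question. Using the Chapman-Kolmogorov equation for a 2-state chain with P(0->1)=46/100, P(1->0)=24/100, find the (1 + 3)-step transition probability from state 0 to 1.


P^4 = P^1 * P^3
Computing via matrix multiplication of the transition matrix.
Entry (0,1) of P^4 = 0.6518

0.6518


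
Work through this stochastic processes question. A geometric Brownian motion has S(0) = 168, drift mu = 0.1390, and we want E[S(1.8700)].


E[S(t)] = S(0) * exp(mu * t)
= 168 * exp(0.1390 * 1.8700)
= 168 * 1.2968
= 217.8690

217.8690


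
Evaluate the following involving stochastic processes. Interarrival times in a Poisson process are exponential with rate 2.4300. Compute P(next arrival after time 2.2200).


P(X > t) = exp(-lambda * t)
= exp(-2.4300 * 2.2200)
= exp(-5.3946) = 0.0045

0.0045


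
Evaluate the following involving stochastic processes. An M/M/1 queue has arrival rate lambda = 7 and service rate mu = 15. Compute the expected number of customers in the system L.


rho = 7/15 = 0.4667
L = rho/(1-rho)
= 0.4667/0.5333
= 0.8750

0.8750


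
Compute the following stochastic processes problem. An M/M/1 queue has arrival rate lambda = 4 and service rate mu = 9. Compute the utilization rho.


rho = lambda/mu
= 4/9
= 0.4444

0.4444


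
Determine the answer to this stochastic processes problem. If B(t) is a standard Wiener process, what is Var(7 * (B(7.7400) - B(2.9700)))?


Var(alpha*(B(t)-B(s))) = alpha^2 * (t-s)
= 7^2 * (7.7400 - 2.9700)
= 49 * 4.7700
= 233.7300

233.7300


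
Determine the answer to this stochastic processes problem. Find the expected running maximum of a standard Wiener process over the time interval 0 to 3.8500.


E(max B(s)) = sqrt(2t/pi)
= sqrt(2*3.8500/pi)
= sqrt(2.4510)
= 1.5656

1.5656


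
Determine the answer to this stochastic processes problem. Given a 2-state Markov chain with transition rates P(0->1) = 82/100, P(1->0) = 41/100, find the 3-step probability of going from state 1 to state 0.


Computing P^3 by matrix multiplication.
P = [[0.1800, 0.8200], [0.4100, 0.5900]]
After raising P to the power 3:
P^3(1,0) = 0.3374

0.3374


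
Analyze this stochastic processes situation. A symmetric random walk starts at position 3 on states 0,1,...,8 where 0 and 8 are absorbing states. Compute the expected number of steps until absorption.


For symmetric RW on 0,...,N with absorbing barriers, E(i) = i*(N-i)
E(3) = 3 * 5 = 15

15


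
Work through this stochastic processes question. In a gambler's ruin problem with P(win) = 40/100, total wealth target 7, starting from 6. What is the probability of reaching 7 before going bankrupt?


Gambler's ruin formula:
r = q/p = 0.6000/0.4000 = 1.5000
P(win) = (1 - r^i)/(1 - r^N)
= (1 - 1.5000^6)/(1 - 1.5000^7)
= 0.6459

0.6459


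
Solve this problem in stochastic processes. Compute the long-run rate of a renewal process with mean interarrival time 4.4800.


Long-run renewal rate = 1/E(X)
= 1/4.4800
= 0.2232

0.2232


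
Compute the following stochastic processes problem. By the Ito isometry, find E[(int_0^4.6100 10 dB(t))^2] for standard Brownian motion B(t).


By Ito isometry: E[(int f dB)^2] = int f^2 dt
= 10^2 * 4.6100
= 100 * 4.6100 = 461.0000

461.0000


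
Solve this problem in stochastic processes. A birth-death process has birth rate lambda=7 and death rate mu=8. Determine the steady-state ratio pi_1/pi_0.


For birth-death process, pi_n/pi_0 = (lambda/mu)^n
= (7/8)^1
= 0.8750

0.8750


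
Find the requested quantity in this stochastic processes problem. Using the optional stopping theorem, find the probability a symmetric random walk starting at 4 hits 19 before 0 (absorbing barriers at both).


By optional stopping theorem: E(M at tau) = M(0) = 4
P(hit 19)*19 + P(hit 0)*0 = 4
P(hit 19) = (4 - 0)/(19 - 0) = 4/19 = 0.2105

0.2105


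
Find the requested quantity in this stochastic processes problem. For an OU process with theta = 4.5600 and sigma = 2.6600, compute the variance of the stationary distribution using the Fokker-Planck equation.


Stationary variance = sigma^2 / (2*theta)
= 2.6600^2 / (2*4.5600)
= 7.0756 / 9.1200
= 0.7758

0.7758


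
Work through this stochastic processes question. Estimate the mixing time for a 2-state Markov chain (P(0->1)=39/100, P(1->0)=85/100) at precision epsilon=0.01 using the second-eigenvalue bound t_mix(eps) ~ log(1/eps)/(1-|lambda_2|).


lambda_2 = |1 - p01 - p10| = |1 - 0.3900 - 0.8500| = 0.2400
t_mix ~ log(1/eps)/(1 - |lambda_2|)
= log(100)/(1 - 0.2400) = 4.6052/0.7600
= 6.0594

6.0594


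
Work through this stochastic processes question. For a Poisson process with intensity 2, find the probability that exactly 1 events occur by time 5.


P(N(t)=k) = (lambda*t)^k * exp(-lambda*t) / k!
lambda*t = 10
= 10^1 * exp(-10) / 1!
= 10 * 4.5400e-05 / 1
= 4.5400e-04

4.5400e-04


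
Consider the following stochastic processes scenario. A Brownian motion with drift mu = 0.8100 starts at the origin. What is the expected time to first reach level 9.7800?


Expected first passage time = a/mu
= 9.7800/0.8100
= 12.0741

12.0741


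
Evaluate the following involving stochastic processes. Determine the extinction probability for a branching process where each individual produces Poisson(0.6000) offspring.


Since mu = 0.6000 <= 1, extinction probability = 1.

1.0000


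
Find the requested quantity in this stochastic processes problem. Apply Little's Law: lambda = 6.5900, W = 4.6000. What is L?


Little's Law: L = lambda * W
= 6.5900 * 4.6000
= 30.3140

30.3140


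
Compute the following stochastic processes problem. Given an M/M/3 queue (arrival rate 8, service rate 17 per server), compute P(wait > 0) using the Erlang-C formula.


a = lambda/mu = 0.4706
rho = a/c = 0.1569
Erlang-C formula applied:
C(c,a) = 0.0129

0.0129


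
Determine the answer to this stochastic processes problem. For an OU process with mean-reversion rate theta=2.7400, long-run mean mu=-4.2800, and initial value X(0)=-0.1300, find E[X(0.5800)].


E[X(t)] = mu + (X(0) - mu)*exp(-theta*t)
= -4.2800 + (-0.1300 - -4.2800)*exp(-2.7400*0.5800)
= -4.2800 + 4.1500 * 0.2041
= -3.4330

-3.4330


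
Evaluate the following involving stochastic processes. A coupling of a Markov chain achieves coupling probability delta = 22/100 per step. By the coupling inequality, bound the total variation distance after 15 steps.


TV distance bound <= (1-delta)^n
= (1 - 0.2200)^15
= 0.7800^15
= 0.0241

0.0241


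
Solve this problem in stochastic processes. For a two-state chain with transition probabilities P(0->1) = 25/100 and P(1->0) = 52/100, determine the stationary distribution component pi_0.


Stationary distribution: pi_0 = p10/(p01+p10), pi_1 = p01/(p01+p10)
p01 = 0.2500, p10 = 0.5200
pi_0 = 0.6753

0.6753


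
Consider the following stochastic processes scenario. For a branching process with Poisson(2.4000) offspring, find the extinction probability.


Since mu = 2.4000 > 1, extinction prob q < 1.
Solve s = exp(mu*(s-1)) iteratively.
q = 0.1214

0.1214


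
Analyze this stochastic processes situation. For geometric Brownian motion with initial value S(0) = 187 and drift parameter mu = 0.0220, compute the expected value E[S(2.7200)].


E[S(t)] = S(0) * exp(mu * t)
= 187 * exp(0.0220 * 2.7200)
= 187 * 1.0617
= 198.5317

198.5317


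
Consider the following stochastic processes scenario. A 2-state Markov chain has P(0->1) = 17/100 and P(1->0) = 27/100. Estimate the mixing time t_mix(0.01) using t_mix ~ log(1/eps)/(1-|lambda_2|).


lambda_2 = |1 - p01 - p10| = |1 - 0.1700 - 0.2700| = 0.5600
t_mix ~ log(1/eps)/(1 - |lambda_2|)
= log(100)/(1 - 0.5600) = 4.6052/0.4400
= 10.4663

10.4663


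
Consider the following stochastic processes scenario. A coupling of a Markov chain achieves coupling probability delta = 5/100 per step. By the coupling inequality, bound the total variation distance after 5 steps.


TV distance bound <= (1-delta)^n
= (1 - 0.0500)^5
= 0.9500^5
= 0.7738

0.7738


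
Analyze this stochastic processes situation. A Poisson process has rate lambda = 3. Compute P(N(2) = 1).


P(N(t)=k) = (lambda*t)^k * exp(-lambda*t) / k!
lambda*t = 6
= 6^1 * exp(-6) / 1!
= 6 * 0.0025 / 1
= 0.0149

0.0149


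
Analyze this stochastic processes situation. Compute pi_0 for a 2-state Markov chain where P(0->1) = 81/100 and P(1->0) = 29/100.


Stationary distribution: pi_0 = p10/(p01+p10), pi_1 = p01/(p01+p10)
p01 = 0.8100, p10 = 0.2900
pi_0 = 0.2636

0.2636


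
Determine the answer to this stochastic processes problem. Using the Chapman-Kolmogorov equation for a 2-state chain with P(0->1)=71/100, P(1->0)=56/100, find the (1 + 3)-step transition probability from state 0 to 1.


P^4 = P^1 * P^3
Computing via matrix multiplication of the transition matrix.
Entry (0,1) of P^4 = 0.5561

0.5561


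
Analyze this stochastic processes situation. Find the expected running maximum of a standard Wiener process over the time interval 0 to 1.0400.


E(max B(s)) = sqrt(2t/pi)
= sqrt(2*1.0400/pi)
= sqrt(0.6621)
= 0.8137

0.8137


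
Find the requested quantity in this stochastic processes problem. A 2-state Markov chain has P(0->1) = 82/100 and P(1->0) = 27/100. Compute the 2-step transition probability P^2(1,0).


Computing P^2 by matrix multiplication.
P = [[0.1800, 0.8200], [0.2700, 0.7300]]
After raising P to the power 2:
P^2(1,0) = 0.2457

0.2457


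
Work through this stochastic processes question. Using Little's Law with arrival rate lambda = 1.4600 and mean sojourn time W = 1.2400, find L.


Little's Law: L = lambda * W
= 1.4600 * 1.2400
= 1.8104

1.8104


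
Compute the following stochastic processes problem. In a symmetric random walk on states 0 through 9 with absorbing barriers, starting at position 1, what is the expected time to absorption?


For symmetric RW on 0,...,N with absorbing barriers, E(i) = i*(N-i)
E(1) = 1 * 8 = 8

8


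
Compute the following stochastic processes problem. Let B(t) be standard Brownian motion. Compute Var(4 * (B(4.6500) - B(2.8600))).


Var(alpha*(B(t)-B(s))) = alpha^2 * (t-s)
= 4^2 * (4.6500 - 2.8600)
= 16 * 1.7900
= 28.6400

28.6400


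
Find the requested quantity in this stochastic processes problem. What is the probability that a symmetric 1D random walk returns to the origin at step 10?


P(S(10) = 0) = C(10,5) / 4^5
= 252 / 1024
= 0.2461

0.2461


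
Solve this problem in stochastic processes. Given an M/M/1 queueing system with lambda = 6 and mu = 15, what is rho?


rho = lambda/mu
= 6/15
= 0.4000

0.4000


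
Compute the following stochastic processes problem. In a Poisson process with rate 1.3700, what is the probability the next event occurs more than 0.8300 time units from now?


P(X > t) = exp(-lambda * t)
= exp(-1.3700 * 0.8300)
= exp(-1.1371) = 0.3207

0.3207


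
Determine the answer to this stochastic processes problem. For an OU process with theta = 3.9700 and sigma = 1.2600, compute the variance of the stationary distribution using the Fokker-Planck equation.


Stationary variance = sigma^2 / (2*theta)
= 1.2600^2 / (2*3.9700)
= 1.5876 / 7.9400
= 0.1999

0.1999


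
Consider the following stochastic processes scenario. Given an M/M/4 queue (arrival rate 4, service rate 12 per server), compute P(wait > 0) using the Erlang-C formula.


a = lambda/mu = 0.3333
rho = a/c = 0.0833
Erlang-C formula applied:
C(c,a) = 4.0209e-04

4.0209e-04


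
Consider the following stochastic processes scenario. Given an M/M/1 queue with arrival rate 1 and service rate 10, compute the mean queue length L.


rho = 1/10 = 0.1000
L = rho/(1-rho)
= 0.1000/0.9000
= 0.1111

0.1111


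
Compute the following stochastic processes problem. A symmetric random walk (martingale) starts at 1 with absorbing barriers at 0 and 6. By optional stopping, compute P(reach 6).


By optional stopping theorem: E(M at tau) = M(0) = 1
P(hit 6)*6 + P(hit 0)*0 = 1
P(hit 6) = (1 - 0)/(6 - 0) = 1/6 = 0.1667

0.1667


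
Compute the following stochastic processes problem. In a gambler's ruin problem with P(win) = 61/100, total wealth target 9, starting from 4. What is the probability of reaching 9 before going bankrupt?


Gambler's ruin formula:
r = q/p = 0.3900/0.6100 = 0.6393
P(win) = (1 - r^i)/(1 - r^N)
= (1 - 0.6393^4)/(1 - 0.6393^9)
= 0.8481

0.8481


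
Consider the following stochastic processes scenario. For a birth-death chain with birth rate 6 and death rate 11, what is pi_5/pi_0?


For birth-death process, pi_n/pi_0 = (lambda/mu)^n
= (6/11)^5
= 0.0483

0.0483


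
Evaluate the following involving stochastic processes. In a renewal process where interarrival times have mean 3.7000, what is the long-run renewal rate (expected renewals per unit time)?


Long-run renewal rate = 1/E(X)
= 1/3.7000
= 0.2703

0.2703


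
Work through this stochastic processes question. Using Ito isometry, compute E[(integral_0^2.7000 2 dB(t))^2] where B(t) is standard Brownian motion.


By Ito isometry: E[(int f dB)^2] = int f^2 dt
= 2^2 * 2.7000
= 4 * 2.7000 = 10.8000

10.8000


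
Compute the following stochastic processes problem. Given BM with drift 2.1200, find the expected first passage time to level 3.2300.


Expected first passage time = a/mu
= 3.2300/2.1200
= 1.5236

1.5236


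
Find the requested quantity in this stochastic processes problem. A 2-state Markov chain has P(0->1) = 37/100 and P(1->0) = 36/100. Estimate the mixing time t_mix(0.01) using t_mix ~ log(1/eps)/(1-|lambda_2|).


lambda_2 = |1 - p01 - p10| = |1 - 0.3700 - 0.3600| = 0.2700
t_mix ~ log(1/eps)/(1 - |lambda_2|)
= log(100)/(1 - 0.2700) = 4.6052/0.7300
= 6.3085

6.3085


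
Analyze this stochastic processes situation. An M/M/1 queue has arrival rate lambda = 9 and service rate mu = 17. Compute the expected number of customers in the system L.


rho = 9/17 = 0.5294
L = rho/(1-rho)
= 0.5294/0.4706
= 1.1250

1.1250


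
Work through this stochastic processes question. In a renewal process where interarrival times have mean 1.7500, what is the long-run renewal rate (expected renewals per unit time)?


Long-run renewal rate = 1/E(X)
= 1/1.7500
= 0.5714

0.5714


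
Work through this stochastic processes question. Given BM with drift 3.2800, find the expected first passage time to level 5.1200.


Expected first passage time = a/mu
= 5.1200/3.2800
= 1.5610

1.5610


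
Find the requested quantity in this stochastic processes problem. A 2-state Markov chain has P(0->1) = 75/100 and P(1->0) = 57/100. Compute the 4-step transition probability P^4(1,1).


Computing P^4 by matrix multiplication.
P = [[0.2500, 0.7500], [0.5700, 0.4300]]
After raising P to the power 4:
P^4(1,1) = 0.5727

0.5727


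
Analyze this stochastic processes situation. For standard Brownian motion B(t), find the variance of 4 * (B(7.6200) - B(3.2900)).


Var(alpha*(B(t)-B(s))) = alpha^2 * (t-s)
= 4^2 * (7.6200 - 3.2900)
= 16 * 4.3300
= 69.2800

69.2800


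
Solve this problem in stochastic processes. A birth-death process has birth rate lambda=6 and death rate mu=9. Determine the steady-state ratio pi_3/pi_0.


For birth-death process, pi_n/pi_0 = (lambda/mu)^n
= (6/9)^3
= 0.2963

0.2963


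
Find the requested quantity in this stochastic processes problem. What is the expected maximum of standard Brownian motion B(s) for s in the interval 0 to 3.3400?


E(max B(s)) = sqrt(2t/pi)
= sqrt(2*3.3400/pi)
= sqrt(2.1263)
= 1.4582

1.4582


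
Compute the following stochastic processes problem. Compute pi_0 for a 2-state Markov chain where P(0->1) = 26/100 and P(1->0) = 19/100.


Stationary distribution: pi_0 = p10/(p01+p10), pi_1 = p01/(p01+p10)
p01 = 0.2600, p10 = 0.1900
pi_0 = 0.4222

0.4222


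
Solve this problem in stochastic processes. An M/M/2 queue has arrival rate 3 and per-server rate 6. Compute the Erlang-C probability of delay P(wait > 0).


a = lambda/mu = 0.5000
rho = a/c = 0.2500
Erlang-C formula applied:
C(c,a) = 0.1000

0.1000


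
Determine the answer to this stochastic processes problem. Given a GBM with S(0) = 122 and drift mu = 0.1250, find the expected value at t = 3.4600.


E[S(t)] = S(0) * exp(mu * t)
= 122 * exp(0.1250 * 3.4600)
= 122 * 1.5411
= 188.0149

188.0149


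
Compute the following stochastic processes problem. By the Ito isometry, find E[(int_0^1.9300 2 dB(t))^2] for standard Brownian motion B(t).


By Ito isometry: E[(int f dB)^2] = int f^2 dt
= 2^2 * 1.9300
= 4 * 1.9300 = 7.7200

7.7200


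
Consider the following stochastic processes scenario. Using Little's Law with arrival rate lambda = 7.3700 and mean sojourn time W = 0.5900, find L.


Little's Law: L = lambda * W
= 7.3700 * 0.5900
= 4.3483

4.3483


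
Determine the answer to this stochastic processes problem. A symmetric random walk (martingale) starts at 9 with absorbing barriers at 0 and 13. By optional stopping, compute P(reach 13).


By optional stopping theorem: E(M at tau) = M(0) = 9
P(hit 13)*13 + P(hit 0)*0 = 9
P(hit 13) = (9 - 0)/(13 - 0) = 9/13 = 0.6923

0.6923


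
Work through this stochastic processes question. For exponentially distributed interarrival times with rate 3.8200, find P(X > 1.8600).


P(X > t) = exp(-lambda * t)
= exp(-3.8200 * 1.8600)
= exp(-7.1052) = 8.2083e-04

8.2083e-04


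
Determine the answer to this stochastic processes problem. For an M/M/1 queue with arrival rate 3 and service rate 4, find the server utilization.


rho = lambda/mu
= 3/4
= 0.7500

0.7500


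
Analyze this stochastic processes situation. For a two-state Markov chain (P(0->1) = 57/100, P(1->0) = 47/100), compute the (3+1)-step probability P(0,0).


P^4 = P^3 * P^1
Computing via matrix multiplication of the transition matrix.
Entry (0,0) of P^4 = 0.4519

0.4519


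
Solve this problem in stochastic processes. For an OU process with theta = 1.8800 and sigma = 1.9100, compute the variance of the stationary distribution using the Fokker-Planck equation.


Stationary variance = sigma^2 / (2*theta)
= 1.9100^2 / (2*1.8800)
= 3.6481 / 3.7600
= 0.9702

0.9702


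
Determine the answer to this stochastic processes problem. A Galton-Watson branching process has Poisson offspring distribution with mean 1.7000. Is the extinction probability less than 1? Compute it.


Since mu = 1.7000 > 1, extinction prob q < 1.
Solve s = exp(mu*(s-1)) iteratively.
q = 0.3088

0.3088


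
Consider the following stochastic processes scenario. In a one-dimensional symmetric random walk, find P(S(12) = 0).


P(S(12) = 0) = C(12,6) / 4^6
= 924 / 4096
= 0.2256

0.2256


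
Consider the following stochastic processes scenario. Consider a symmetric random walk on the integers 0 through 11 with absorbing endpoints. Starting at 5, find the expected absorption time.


For symmetric RW on 0,...,N with absorbing barriers, E(i) = i*(N-i)
E(5) = 5 * 6 = 30

30


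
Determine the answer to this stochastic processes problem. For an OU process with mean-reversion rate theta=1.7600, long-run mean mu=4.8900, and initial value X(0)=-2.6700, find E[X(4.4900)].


E[X(t)] = mu + (X(0) - mu)*exp(-theta*t)
= 4.8900 + (-2.6700 - 4.8900)*exp(-1.7600*4.4900)
= 4.8900 + -7.5600 * 3.6985e-04
= 4.8872

4.8872


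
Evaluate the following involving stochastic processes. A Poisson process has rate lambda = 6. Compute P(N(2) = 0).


P(N(t)=k) = (lambda*t)^k * exp(-lambda*t) / k!
lambda*t = 12
= 12^0 * exp(-12) / 0!
= 1 * 6.1442e-06 / 1
= 6.1442e-06

6.1442e-06


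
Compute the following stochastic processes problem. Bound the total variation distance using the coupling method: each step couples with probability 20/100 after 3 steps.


TV distance bound <= (1-delta)^n
= (1 - 0.2000)^3
= 0.8000^3
= 0.5120

0.5120


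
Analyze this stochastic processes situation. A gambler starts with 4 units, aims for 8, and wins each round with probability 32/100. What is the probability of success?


Gambler's ruin formula:
r = q/p = 0.6800/0.3200 = 2.1250
P(win) = (1 - r^i)/(1 - r^N)
= (1 - 2.1250^4)/(1 - 2.1250^8)
= 0.0467

0.0467


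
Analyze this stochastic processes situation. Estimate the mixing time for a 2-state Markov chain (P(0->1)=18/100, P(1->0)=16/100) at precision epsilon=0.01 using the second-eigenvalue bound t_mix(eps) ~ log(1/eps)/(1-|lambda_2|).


lambda_2 = |1 - p01 - p10| = |1 - 0.1800 - 0.1600| = 0.6600
t_mix ~ log(1/eps)/(1 - |lambda_2|)
= log(100)/(1 - 0.6600) = 4.6052/0.3400
= 13.5446

13.5446


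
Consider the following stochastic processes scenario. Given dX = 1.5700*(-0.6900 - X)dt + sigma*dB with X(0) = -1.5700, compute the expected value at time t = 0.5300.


E[X(t)] = mu + (X(0) - mu)*exp(-theta*t)
= -0.6900 + (-1.5700 - -0.6900)*exp(-1.5700*0.5300)
= -0.6900 + -0.8800 * 0.4351
= -1.0729

-1.0729


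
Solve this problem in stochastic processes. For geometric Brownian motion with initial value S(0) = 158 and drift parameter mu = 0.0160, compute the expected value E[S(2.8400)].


E[S(t)] = S(0) * exp(mu * t)
= 158 * exp(0.0160 * 2.8400)
= 158 * 1.0465
= 165.3451

165.3451


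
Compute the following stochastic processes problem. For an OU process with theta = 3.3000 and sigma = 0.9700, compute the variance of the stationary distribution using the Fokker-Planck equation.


Stationary variance = sigma^2 / (2*theta)
= 0.9700^2 / (2*3.3000)
= 0.9409 / 6.6000
= 0.1426

0.1426


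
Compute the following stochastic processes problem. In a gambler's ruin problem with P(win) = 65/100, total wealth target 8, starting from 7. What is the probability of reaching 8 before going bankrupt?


Gambler's ruin formula:
r = q/p = 0.3500/0.6500 = 0.5385
P(win) = (1 - r^i)/(1 - r^N)
= (1 - 0.5385^7)/(1 - 0.5385^8)
= 0.9939

0.9939


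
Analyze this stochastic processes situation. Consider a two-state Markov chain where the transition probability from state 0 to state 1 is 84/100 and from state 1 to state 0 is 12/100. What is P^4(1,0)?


Computing P^4 by matrix multiplication.
P = [[0.1600, 0.8400], [0.1200, 0.8800]]
After raising P to the power 4:
P^4(1,0) = 0.1250

0.1250


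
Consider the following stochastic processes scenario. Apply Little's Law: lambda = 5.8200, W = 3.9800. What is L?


Little's Law: L = lambda * W
= 5.8200 * 3.9800
= 23.1636

23.1636


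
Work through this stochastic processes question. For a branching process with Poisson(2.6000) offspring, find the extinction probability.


Since mu = 2.6000 > 1, extinction prob q < 1.
Solve s = exp(mu*(s-1)) iteratively.
q = 0.0951

0.0951


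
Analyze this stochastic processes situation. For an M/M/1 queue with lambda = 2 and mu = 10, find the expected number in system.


rho = 2/10 = 0.2000
L = rho/(1-rho)
= 0.2000/0.8000
= 0.2500

0.2500


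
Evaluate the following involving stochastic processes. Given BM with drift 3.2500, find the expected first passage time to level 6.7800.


Expected first passage time = a/mu
= 6.7800/3.2500
= 2.0862

2.0862


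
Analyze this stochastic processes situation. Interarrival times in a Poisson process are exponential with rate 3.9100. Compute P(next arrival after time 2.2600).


P(X > t) = exp(-lambda * t)
= exp(-3.9100 * 2.2600)
= exp(-8.8366) = 1.4532e-04

1.4532e-04


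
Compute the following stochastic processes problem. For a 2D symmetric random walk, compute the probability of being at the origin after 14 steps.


P = C(14,7)^2 / 4^14
= 3432^2 / 268435456
= 11778624 / 268435456
= 0.0439

0.0439


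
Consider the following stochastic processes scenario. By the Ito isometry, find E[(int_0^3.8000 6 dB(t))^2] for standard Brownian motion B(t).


By Ito isometry: E[(int f dB)^2] = int f^2 dt
= 6^2 * 3.8000
= 36 * 3.8000 = 136.8000

136.8000


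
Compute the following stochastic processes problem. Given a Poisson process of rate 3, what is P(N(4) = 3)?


P(N(t)=k) = (lambda*t)^k * exp(-lambda*t) / k!
lambda*t = 12
= 12^3 * exp(-12) / 3!
= 1728 * 6.1442e-06 / 6
= 0.0018

0.0018


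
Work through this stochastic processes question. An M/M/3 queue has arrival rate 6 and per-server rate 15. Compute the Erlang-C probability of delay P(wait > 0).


a = lambda/mu = 0.4000
rho = a/c = 0.1333
Erlang-C formula applied:
C(c,a) = 0.0082

0.0082


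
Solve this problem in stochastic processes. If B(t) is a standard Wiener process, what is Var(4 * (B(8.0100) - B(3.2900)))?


Var(alpha*(B(t)-B(s))) = alpha^2 * (t-s)
= 4^2 * (8.0100 - 3.2900)
= 16 * 4.7200
= 75.5200

75.5200


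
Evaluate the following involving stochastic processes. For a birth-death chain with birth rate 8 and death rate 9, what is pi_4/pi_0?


For birth-death process, pi_n/pi_0 = (lambda/mu)^n
= (8/9)^4
= 0.6243

0.6243


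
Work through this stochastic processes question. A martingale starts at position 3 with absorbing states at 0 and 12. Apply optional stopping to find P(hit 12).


By optional stopping theorem: E(M at tau) = M(0) = 3
P(hit 12)*12 + P(hit 0)*0 = 3
P(hit 12) = (3 - 0)/(12 - 0) = 1/4 = 0.2500

0.2500


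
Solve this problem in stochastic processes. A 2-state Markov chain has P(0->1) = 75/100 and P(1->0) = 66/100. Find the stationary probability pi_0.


Stationary distribution: pi_0 = p10/(p01+p10), pi_1 = p01/(p01+p10)
p01 = 0.7500, p10 = 0.6600
pi_0 = 0.4681

0.4681


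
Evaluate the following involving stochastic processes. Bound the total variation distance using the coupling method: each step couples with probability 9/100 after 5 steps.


TV distance bound <= (1-delta)^n
= (1 - 0.0900)^5
= 0.9100^5
= 0.6240

0.6240


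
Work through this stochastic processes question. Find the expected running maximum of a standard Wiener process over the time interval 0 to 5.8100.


E(max B(s)) = sqrt(2t/pi)
= sqrt(2*5.8100/pi)
= sqrt(3.6988)
= 1.9232

1.9232


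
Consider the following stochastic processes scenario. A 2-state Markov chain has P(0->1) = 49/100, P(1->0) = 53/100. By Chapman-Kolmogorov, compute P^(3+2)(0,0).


P^5 = P^3 * P^2
Computing via matrix multiplication of the transition matrix.
Entry (0,0) of P^5 = 0.5196

0.5196


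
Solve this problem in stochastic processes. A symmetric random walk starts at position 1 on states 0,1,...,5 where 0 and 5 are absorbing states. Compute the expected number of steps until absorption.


For symmetric RW on 0,...,N with absorbing barriers, E(i) = i*(N-i)
E(1) = 1 * 4 = 4

4


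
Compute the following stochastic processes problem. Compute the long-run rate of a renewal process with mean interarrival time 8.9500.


Long-run renewal rate = 1/E(X)
= 1/8.9500
= 0.1117

0.1117


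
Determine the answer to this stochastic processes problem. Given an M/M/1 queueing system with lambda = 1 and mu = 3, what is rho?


rho = lambda/mu
= 1/3
= 0.3333

0.3333


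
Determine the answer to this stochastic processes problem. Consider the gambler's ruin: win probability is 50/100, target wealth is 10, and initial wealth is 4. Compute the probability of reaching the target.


p = 1/2: P(win) = i/N = 4/10
= 0.4000

0.4000


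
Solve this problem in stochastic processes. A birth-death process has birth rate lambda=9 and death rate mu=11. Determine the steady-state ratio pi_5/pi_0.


For birth-death process, pi_n/pi_0 = (lambda/mu)^n
= (9/11)^5
= 0.3666

0.3666


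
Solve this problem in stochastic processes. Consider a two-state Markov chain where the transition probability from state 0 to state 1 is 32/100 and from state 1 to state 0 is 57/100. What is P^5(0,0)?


Computing P^5 by matrix multiplication.
P = [[0.6800, 0.3200], [0.5700, 0.4300]]
After raising P to the power 5:
P^5(0,0) = 0.6405

0.6405


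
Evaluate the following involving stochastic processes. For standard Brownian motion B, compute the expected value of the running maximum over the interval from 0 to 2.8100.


E(max B(s)) = sqrt(2t/pi)
= sqrt(2*2.8100/pi)
= sqrt(1.7889)
= 1.3375

1.3375


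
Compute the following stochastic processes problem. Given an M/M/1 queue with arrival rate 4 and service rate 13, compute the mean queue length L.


rho = 4/13 = 0.3077
L = rho/(1-rho)
= 0.3077/0.6923
= 0.4444

0.4444


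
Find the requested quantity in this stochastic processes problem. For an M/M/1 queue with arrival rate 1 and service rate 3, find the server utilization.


rho = lambda/mu
= 1/3
= 0.3333

0.3333


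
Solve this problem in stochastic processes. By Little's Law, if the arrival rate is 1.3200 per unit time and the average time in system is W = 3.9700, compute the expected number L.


Little's Law: L = lambda * W
= 1.3200 * 3.9700
= 5.2404

5.2404


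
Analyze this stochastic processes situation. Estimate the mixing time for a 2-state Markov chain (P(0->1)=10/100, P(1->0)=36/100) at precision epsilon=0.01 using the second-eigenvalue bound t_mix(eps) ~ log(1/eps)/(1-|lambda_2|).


lambda_2 = |1 - p01 - p10| = |1 - 0.1000 - 0.3600| = 0.5400
t_mix ~ log(1/eps)/(1 - |lambda_2|)
= log(100)/(1 - 0.5400) = 4.6052/0.4600
= 10.0112

10.0112


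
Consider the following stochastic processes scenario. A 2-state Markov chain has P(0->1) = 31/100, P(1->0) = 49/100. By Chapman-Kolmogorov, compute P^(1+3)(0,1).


P^4 = P^1 * P^3
Computing via matrix multiplication of the transition matrix.
Entry (0,1) of P^4 = 0.3869

0.3869


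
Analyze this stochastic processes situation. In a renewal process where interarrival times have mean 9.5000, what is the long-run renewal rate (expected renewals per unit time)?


Long-run renewal rate = 1/E(X)
= 1/9.5000
= 0.1053

0.1053


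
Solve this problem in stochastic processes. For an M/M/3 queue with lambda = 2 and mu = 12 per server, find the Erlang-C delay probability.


a = lambda/mu = 0.1667
rho = a/c = 0.0556
Erlang-C formula applied:
C(c,a) = 6.9156e-04

6.9156e-04


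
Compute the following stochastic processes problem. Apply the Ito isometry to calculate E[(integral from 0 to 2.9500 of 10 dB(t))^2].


By Ito isometry: E[(int f dB)^2] = int f^2 dt
= 10^2 * 2.9500
= 100 * 2.9500 = 295.0000

295.0000


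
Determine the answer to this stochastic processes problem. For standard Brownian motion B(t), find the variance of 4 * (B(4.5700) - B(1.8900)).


Var(alpha*(B(t)-B(s))) = alpha^2 * (t-s)
= 4^2 * (4.5700 - 1.8900)
= 16 * 2.6800
= 42.8800

42.8800


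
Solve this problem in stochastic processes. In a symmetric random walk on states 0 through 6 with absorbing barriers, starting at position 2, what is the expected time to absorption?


For symmetric RW on 0,...,N with absorbing barriers, E(i) = i*(N-i)
E(2) = 2 * 4 = 8

8


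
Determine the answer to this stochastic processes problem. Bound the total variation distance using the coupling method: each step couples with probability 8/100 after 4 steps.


TV distance bound <= (1-delta)^n
= (1 - 0.0800)^4
= 0.9200^4
= 0.7164

0.7164


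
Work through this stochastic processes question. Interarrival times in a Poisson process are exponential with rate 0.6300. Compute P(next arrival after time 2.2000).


P(X > t) = exp(-lambda * t)
= exp(-0.6300 * 2.2000)
= exp(-1.3860) = 0.2501

0.2501


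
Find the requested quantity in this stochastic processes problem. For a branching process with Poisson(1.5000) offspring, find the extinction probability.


Since mu = 1.5000 > 1, extinction prob q < 1.
Solve s = exp(mu*(s-1)) iteratively.
q = 0.4172

0.4172


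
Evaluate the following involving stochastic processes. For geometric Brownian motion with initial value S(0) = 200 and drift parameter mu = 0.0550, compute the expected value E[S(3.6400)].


E[S(t)] = S(0) * exp(mu * t)
= 200 * exp(0.0550 * 3.6400)
= 200 * 1.2216
= 244.3294

244.3294


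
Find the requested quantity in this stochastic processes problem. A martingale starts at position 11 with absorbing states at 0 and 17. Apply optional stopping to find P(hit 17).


By optional stopping theorem: E(M at tau) = M(0) = 11
P(hit 17)*17 + P(hit 0)*0 = 11
P(hit 17) = (11 - 0)/(17 - 0) = 11/17 = 0.6471

0.6471


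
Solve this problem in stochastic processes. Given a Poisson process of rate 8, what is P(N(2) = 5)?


P(N(t)=k) = (lambda*t)^k * exp(-lambda*t) / k!
lambda*t = 16
= 16^5 * exp(-16) / 5!
= 1048576 * 1.1254e-07 / 120
= 9.8335e-04

9.8335e-04


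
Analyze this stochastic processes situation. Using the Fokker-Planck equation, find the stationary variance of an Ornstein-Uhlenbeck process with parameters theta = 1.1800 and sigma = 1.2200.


Stationary variance = sigma^2 / (2*theta)
= 1.2200^2 / (2*1.1800)
= 1.4884 / 2.3600
= 0.6307

0.6307


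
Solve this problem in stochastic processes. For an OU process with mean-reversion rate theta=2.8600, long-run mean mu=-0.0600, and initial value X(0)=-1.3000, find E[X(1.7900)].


E[X(t)] = mu + (X(0) - mu)*exp(-theta*t)
= -0.0600 + (-1.3000 - -0.0600)*exp(-2.8600*1.7900)
= -0.0600 + -1.2400 * 0.0060
= -0.0674

-0.0674


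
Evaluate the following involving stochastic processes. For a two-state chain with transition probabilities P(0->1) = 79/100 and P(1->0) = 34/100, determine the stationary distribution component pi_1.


Stationary distribution: pi_0 = p10/(p01+p10), pi_1 = p01/(p01+p10)
p01 = 0.7900, p10 = 0.3400
pi_1 = 0.6991

0.6991


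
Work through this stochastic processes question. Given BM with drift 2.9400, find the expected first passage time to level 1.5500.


Expected first passage time = a/mu
= 1.5500/2.9400
= 0.5272

0.5272


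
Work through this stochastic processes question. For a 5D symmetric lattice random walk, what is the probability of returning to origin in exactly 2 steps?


P(return in 2 steps) = P(reverse first step) = 1/(2d)
= 1/10
= 0.1000

0.1000


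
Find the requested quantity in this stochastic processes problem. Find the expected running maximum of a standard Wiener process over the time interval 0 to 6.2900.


E(max B(s)) = sqrt(2t/pi)
= sqrt(2*6.2900/pi)
= sqrt(4.0043)
= 2.0011

2.0011


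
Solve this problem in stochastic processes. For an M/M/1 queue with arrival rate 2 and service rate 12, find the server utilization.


rho = lambda/mu
= 2/12
= 0.1667

0.1667


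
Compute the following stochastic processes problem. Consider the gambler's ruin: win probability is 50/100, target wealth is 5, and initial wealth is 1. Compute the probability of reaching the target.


p = 1/2: P(win) = i/N = 1/5
= 0.2000

0.2000


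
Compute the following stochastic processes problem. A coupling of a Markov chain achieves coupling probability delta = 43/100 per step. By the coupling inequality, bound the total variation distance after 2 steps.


TV distance bound <= (1-delta)^n
= (1 - 0.4300)^2
= 0.5700^2
= 0.3249

0.3249


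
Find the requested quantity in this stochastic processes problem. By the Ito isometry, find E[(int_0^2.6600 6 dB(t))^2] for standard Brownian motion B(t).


By Ito isometry: E[(int f dB)^2] = int f^2 dt
= 6^2 * 2.6600
= 36 * 2.6600 = 95.7600

95.7600
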